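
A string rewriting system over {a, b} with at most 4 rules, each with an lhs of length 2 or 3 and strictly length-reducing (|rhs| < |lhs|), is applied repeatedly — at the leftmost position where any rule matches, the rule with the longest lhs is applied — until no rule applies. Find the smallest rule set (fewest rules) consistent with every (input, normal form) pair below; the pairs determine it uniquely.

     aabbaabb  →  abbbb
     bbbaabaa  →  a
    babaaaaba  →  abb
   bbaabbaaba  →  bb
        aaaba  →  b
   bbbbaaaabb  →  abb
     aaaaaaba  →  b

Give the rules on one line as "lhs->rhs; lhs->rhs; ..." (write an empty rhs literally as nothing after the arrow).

  | aabbaabb => aababb => abbbb
  | bbbaabaa => bbabaa => bbaa => ba => a
  | babaaaaba => abaaaaba => bbaaaba => baaba => aaba => abb
  | bbaabbaaba => babbaaba => abbaaba => ababa => bbba => bb

aaa->b; aba->bb; ba->a; bba->b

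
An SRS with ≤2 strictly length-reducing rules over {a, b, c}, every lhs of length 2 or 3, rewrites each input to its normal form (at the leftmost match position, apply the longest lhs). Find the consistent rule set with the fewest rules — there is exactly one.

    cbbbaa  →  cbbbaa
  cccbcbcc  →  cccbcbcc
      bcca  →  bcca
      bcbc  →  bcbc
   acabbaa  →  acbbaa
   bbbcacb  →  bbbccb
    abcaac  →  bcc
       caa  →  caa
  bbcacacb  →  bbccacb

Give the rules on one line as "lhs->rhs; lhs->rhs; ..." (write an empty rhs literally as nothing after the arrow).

  | cbbbaa
  | cccbcbcc
  | bcca
  | bcbc

ab->b; bca->bc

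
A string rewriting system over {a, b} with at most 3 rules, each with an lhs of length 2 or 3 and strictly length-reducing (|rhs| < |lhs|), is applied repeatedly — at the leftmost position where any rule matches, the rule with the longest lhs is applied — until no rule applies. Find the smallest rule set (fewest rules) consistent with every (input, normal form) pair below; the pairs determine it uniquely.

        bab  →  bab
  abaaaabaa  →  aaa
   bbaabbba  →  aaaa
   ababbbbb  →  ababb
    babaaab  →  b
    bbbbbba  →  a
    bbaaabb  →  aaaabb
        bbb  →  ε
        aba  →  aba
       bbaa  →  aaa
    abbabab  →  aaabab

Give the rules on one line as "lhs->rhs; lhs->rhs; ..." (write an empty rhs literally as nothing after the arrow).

baa->; bba->aa; bbb->

  | bab
  | abaaaabaa => aaabaa => aaa
  | bbaabbba => aaabbba => aaaa
  | ababbbbb => ababb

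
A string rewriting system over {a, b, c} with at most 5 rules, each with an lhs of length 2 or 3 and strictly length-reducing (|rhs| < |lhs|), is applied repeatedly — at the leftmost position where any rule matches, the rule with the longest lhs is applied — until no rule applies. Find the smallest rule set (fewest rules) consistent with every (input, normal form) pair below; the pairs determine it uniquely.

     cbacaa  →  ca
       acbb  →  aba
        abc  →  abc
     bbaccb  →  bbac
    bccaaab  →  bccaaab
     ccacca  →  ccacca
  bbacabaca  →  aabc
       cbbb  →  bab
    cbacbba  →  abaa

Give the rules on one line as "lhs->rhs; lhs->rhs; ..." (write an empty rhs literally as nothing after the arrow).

  | cbacaa => acaa => ca
  | acbb => aba
  | abc
  | bbaccb => bbac

aca->c; bbc->aa; cb->; cbb->ba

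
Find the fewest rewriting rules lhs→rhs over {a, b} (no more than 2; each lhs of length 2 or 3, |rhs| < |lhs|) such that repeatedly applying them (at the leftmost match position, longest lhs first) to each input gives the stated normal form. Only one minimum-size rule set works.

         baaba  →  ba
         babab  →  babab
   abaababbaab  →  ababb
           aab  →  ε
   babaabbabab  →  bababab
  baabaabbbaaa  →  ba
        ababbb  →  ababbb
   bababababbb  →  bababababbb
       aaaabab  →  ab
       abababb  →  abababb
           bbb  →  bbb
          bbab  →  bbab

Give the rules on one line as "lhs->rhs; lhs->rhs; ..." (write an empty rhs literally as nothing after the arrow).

aa->; aab->aa

  | baaba => baaa => ba
  | babab
  | abaababbaab => abaaabbaab => ababbaab => ababbaa => ababb
  | aab => aa => ε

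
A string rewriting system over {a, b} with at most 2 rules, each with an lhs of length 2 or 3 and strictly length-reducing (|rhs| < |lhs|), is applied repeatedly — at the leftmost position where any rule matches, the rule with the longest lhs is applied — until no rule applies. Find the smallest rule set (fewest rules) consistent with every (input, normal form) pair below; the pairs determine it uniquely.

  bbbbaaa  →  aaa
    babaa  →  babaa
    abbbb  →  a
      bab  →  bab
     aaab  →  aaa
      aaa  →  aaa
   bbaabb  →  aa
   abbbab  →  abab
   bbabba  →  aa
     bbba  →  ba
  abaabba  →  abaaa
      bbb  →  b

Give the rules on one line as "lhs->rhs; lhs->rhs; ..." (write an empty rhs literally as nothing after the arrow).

aab->aa; bb->

  | bbbbaaa => bbaaa => aaa
  | babaa
  | abbbb => abb => a
  | bab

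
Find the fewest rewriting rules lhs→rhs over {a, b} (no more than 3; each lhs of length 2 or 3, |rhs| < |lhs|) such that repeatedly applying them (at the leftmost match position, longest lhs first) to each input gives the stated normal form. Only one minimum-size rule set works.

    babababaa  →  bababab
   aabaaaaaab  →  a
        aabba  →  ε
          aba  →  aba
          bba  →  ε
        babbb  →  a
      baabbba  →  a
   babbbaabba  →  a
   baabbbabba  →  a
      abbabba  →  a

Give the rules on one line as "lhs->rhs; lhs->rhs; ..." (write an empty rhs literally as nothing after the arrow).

aa->; bb->a

  | babababaa => bababab
  | aabaaaaaab => baaaaaab => baaaab => baab => bb => a
  | aabba => bba => aa => ε
  | aba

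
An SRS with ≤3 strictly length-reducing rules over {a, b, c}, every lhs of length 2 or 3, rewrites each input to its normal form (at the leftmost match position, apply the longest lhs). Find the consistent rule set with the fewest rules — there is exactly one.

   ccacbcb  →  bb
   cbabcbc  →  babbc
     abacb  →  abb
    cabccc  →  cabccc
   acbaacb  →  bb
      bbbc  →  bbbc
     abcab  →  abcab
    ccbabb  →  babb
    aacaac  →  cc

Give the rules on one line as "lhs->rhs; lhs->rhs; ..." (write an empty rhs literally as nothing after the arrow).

  | ccacbcb => cccbcb => ccbcb => cbcb => bcb => bb
  | cbabcbc => babcbc => babbc
  | abacb => abcb => abb
  | cabccc

ac->c; cb->b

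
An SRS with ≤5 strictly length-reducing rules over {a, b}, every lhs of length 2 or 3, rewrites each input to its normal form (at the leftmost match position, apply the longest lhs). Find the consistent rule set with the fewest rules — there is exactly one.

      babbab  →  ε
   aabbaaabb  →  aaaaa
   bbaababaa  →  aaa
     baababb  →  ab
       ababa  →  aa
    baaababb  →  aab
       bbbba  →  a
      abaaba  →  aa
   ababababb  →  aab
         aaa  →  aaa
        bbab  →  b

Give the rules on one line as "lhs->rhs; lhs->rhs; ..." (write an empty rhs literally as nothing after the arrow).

ba->; bab->; bb->a; bba->

  | babbab => bab => ε
  | aabbaaabb => aaaabb => aaaaa
  | bbaababaa => ababaa => aaa
  | baababb => ababb => ab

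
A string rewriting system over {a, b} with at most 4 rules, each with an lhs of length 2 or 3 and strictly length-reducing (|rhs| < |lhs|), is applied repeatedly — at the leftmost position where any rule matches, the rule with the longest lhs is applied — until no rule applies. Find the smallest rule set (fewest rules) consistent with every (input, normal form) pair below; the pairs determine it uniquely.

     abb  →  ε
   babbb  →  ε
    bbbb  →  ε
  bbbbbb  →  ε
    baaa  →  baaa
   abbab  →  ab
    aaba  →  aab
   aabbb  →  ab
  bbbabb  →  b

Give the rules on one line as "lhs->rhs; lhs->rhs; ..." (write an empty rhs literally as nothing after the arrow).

  | abb => ε
  | babbb => bb => ε
  | bbbb => bb => ε
  | bbbbbb => bbbb => bb => ε

aba->ab; abb->; bb->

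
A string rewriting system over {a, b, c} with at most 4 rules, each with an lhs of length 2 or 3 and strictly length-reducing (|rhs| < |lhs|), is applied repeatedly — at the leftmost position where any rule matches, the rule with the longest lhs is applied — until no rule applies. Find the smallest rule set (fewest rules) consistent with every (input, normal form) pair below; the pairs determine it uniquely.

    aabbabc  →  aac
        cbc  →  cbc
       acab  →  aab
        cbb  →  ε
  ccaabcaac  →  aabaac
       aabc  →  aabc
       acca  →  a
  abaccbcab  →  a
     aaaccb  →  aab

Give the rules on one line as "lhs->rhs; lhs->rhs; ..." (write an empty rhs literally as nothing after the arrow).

acc->; bba->cb; ca->a; cbb->

  | aabbabc => aacbbc => aac
  | cbc
  | acab => aab
  | cbb => ε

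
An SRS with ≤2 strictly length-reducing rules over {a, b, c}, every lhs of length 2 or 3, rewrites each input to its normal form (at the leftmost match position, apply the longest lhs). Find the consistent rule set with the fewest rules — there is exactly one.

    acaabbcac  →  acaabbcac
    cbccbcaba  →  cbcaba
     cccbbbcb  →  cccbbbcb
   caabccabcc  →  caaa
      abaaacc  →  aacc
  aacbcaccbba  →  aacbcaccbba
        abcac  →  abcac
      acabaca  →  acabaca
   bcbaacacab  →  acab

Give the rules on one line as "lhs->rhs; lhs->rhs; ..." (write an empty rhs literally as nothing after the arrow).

baa->; bcc->

  | acaabbcac
  | cbccbcaba => cbcaba
  | cccbbbcb
  | caabccabcc => caaabcc => caaa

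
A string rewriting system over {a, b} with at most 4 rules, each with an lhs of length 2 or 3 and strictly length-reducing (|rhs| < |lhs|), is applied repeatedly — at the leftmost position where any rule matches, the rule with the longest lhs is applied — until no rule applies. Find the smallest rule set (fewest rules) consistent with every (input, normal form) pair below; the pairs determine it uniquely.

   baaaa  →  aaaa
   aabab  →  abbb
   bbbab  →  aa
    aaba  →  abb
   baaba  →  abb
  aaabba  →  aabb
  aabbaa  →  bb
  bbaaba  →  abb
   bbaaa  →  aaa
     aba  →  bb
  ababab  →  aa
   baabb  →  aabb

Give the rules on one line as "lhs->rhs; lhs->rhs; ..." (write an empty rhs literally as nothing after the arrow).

  | baaaa => aaaa
  | aabab => abbb
  | bbbab => bbaa => baa => aa
  | aaba => abb

aba->bb; ba->a; bab->aa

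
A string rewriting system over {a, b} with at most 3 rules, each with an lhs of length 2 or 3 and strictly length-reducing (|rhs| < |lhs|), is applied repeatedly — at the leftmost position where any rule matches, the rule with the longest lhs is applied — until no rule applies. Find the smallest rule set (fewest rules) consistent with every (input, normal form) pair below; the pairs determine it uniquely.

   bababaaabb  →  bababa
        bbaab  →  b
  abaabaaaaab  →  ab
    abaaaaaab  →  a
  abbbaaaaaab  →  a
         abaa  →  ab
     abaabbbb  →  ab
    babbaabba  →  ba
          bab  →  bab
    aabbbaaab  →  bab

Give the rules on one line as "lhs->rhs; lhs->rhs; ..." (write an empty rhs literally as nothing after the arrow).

  | bababaaabb => babababb => bababa
  | bbaab => bbab => bbb => b
  | abaabaaaaab => abbaaaaab => abbaaaab => abbaaab => abbaab => abbab => abbb => ab
  | abaaaaaab => abaaaab => abaab => abb => a

aa->; bb->; bba->bb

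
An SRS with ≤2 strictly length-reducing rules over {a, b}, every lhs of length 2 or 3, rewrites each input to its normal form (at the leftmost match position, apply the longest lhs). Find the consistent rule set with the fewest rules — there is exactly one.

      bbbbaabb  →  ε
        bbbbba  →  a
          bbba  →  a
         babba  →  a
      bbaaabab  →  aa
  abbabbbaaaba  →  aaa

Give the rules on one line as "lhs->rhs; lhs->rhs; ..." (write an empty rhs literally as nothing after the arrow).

ab->; ba->a

  | bbbbaabb => bbbaabb => bbaabb => baabb => aabb => ab => ε
  | bbbbba => bbbba => bbba => bba => ba => a
  | bbba => bba => ba => a
  | babba => abba => ba => a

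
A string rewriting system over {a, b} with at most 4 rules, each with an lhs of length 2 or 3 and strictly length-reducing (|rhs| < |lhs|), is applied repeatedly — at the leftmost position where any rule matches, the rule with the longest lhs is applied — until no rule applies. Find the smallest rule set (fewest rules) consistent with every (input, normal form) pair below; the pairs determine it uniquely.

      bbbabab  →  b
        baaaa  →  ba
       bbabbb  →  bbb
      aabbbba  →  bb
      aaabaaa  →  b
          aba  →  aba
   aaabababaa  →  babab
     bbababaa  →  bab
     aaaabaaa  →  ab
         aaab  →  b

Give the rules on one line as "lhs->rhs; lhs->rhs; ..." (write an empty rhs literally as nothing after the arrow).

aa->; aaa->; bba->

  | bbbabab => bbab => b
  | baaaa => ba
  | bbabbb => bbb
  | aabbbba => bbbba => bb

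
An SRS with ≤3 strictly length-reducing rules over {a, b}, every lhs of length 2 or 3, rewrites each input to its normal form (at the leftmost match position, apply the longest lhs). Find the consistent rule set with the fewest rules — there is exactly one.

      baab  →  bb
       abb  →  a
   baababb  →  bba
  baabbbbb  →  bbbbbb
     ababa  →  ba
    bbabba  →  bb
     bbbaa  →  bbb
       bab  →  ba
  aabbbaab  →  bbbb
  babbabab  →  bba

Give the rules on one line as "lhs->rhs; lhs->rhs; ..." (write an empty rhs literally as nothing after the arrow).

aa->; ab->a

  | baab => bb
  | abb => ab => a
  | baababb => bbabb => bbab => bba
  | baabbbbb => bbbbbb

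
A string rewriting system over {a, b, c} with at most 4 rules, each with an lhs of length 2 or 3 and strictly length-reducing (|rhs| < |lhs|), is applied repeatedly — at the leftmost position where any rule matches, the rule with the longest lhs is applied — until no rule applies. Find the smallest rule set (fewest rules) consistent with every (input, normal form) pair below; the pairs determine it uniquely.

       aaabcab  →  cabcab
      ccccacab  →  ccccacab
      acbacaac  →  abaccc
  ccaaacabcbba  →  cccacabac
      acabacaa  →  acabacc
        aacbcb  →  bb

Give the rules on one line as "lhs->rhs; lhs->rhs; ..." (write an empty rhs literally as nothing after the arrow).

aa->c; bba->ac; cb->b

  | aaabcab => cabcab
  | ccccacab
  | acbacaac => abacaac => abaccc
  | ccaaacabcbba => cccacabcbba => cccacabbba => cccacabac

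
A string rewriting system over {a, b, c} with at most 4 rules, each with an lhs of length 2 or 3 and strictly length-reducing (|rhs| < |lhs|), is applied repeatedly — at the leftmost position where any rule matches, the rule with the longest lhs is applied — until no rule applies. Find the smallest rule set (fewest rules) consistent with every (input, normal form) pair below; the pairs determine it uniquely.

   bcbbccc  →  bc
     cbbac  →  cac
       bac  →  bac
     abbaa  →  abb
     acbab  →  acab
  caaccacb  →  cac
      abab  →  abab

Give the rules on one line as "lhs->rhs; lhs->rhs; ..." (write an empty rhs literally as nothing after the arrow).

aa->; cb->c; cc->c

  | bcbbccc => bcbccc => bcccc => bccc => bcc => bc
  | cbbac => cbac => cac
  | bac
  | abbaa => abb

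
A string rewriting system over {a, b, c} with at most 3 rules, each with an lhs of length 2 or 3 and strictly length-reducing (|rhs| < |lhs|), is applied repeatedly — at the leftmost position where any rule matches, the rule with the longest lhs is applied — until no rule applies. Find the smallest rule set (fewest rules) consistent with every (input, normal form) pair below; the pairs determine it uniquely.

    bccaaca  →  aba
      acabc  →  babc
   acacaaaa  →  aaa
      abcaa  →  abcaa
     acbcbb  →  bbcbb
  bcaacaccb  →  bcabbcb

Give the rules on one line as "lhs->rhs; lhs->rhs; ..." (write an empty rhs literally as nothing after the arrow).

  | bccaaca => aaca => aba
  | acabc => babc
  | acacaaaa => bacaaaa => bbaaaa => aaa
  | abcaa

ac->b; bba->; bcc->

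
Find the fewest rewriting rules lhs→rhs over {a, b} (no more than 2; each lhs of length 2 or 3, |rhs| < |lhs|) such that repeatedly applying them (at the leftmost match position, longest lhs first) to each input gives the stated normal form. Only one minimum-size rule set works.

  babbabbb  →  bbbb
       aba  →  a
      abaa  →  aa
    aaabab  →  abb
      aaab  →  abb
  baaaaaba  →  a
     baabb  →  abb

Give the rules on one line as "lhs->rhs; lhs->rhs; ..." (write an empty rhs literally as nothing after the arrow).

  | babbabbb => bbabbb => bbbb
  | aba => a
  | abaa => aa
  | aaabab => abbab => abb

aaa->ab; ba->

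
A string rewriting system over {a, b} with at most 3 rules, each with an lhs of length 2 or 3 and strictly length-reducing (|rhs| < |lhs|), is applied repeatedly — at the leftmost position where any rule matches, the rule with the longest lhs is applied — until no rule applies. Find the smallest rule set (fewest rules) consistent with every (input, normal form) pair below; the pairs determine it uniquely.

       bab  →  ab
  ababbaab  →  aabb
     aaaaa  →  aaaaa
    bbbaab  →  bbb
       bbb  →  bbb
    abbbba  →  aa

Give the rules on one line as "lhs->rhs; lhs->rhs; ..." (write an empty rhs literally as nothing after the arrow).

ba->a; baa->

  | bab => ab
  | ababbaab => aabbaab => aabb
  | aaaaa
  | bbbaab => bbb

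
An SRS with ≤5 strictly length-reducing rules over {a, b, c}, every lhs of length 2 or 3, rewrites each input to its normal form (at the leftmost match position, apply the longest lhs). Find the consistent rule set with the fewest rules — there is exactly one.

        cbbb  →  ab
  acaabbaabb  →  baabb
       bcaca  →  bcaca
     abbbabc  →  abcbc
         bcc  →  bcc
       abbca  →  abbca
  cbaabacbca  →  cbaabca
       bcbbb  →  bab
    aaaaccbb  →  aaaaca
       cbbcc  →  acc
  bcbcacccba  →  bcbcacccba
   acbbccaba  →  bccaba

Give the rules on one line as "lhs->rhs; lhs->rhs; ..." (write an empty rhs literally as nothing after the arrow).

  | cbbb => ab
  | acaabbaabb => acbbaabb => baabb
  | bcaca
  | abbbabc => abcbc

acb->; bba->c; caa->c; cbb->a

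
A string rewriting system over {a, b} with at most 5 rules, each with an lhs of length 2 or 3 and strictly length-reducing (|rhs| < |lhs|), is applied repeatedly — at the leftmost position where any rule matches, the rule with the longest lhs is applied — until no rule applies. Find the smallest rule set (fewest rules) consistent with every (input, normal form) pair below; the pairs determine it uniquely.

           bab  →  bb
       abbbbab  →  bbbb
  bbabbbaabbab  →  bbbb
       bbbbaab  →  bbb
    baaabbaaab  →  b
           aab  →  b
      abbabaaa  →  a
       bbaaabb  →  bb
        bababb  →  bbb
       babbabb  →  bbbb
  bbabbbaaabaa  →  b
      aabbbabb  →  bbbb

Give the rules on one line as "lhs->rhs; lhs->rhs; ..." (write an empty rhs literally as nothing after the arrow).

ab->b; ba->b; baa->a; bba->b

  | bab => bb
  | abbbbab => bbbbab => bbbb
  | bbabbbaabbab => bbbbaabbab => bbbabbab => bbbbab => bbbb
  | bbbbaab => bbbab => bbb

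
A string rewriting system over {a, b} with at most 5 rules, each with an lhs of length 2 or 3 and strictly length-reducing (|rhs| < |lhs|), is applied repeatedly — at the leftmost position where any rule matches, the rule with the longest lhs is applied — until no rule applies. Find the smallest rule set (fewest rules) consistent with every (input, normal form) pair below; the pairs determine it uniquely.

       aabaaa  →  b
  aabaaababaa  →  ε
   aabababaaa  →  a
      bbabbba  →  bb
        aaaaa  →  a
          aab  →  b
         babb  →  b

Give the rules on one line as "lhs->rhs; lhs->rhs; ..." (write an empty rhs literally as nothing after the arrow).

aa->; ab->; ba->b; bab->ab

  | aabaaa => baaa => baa => ba => b
  | aabaaababaa => baaababaa => baababaa => bababaa => ababaa => abaa => aa => ε
  | aabababaaa => bababaaa => ababaaa => abaaa => aaa => a
  | bbabbba => babbba => abbba => bba => bb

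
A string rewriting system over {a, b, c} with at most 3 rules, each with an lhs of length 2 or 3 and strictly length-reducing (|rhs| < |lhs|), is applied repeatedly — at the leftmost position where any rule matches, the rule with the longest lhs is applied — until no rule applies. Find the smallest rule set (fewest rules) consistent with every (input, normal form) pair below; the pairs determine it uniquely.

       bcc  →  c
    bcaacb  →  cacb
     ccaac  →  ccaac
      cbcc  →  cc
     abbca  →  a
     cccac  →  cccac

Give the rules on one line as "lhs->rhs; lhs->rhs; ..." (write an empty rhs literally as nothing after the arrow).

bc->; bca->c

  | bcc => c
  | bcaacb => cacb
  | ccaac
  | cbcc => cc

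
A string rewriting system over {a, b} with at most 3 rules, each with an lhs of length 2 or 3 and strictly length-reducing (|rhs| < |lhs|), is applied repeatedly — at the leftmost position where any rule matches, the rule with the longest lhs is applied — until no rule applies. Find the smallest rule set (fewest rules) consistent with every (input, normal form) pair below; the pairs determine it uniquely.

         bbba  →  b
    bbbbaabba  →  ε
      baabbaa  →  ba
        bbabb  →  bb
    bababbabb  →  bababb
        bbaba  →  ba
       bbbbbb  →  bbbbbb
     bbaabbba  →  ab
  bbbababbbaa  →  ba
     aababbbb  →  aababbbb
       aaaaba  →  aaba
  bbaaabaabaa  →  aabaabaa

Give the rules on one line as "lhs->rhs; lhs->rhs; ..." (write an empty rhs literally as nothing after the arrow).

aaa->a; bba->

  | bbba => b
  | bbbbaabba => bbabba => bba => ε
  | baabbaa => baaa => ba
  | bbabb => bb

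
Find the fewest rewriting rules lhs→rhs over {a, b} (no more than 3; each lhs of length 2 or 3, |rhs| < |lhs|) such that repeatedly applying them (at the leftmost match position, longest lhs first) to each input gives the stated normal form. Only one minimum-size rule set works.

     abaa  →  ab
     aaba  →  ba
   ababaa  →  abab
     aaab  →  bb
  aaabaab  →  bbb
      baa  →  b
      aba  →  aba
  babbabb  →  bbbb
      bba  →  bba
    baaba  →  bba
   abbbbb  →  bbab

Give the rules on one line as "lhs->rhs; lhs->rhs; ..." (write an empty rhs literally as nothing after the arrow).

  | abaa => ab
  | aaba => ba
  | ababaa => abab
  | aaab => bb

aa->; aaa->b; abb->ba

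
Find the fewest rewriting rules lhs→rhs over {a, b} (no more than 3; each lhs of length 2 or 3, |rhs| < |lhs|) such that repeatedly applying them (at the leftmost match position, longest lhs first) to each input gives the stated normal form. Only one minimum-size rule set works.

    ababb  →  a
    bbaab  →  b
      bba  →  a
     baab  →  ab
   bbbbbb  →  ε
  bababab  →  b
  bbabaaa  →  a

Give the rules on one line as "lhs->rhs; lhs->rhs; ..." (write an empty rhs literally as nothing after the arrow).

aa->; ba->; bb->

  | ababb => abb => a
  | bbaab => aab => b
  | bba => a
  | baab => ab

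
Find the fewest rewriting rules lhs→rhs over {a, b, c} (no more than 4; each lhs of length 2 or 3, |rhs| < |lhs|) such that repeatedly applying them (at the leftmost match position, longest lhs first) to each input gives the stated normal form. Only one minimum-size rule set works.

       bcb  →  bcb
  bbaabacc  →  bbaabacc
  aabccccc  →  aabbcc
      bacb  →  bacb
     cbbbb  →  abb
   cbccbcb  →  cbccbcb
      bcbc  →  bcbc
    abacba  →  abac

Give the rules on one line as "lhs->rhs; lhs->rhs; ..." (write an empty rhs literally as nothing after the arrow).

  | bcb
  | bbaabacc
  | aabccccc => aabbcc
  | bacb

cba->c; cbb->a; ccc->b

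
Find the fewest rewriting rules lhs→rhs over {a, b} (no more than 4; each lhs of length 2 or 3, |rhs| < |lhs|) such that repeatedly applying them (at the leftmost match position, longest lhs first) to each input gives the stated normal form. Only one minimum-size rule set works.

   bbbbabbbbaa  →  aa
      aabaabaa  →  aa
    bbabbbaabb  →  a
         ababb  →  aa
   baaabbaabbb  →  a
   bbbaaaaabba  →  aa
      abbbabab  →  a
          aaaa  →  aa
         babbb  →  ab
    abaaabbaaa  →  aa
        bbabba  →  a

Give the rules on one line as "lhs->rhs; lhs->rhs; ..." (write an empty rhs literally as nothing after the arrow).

  | bbbbabbbbaa => bbabbbbaa => bbbbbaa => bbbaa => baa => aa
  | aabaabaa => aaaabaa => ababaa => aabaa => aaaa => aba => aa
  | bbabbbaabb => bbbbaabb => bbaabb => babb => abb => a
  | ababb => aabb => aa

aaa->ab; ba->a; bb->; bba->b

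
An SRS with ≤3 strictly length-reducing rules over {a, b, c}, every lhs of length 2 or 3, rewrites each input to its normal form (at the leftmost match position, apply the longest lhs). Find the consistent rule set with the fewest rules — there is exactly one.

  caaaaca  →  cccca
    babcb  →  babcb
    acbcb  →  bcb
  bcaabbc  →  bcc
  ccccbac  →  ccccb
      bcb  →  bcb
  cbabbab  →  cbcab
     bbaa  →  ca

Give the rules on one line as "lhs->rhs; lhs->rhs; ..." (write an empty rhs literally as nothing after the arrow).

  | caaaaca => ccaaca => cccca
  | babcb
  | acbcb => bcb
  | bcaabbc => bccbbc => bccac => bcc

aa->c; ac->; bb->a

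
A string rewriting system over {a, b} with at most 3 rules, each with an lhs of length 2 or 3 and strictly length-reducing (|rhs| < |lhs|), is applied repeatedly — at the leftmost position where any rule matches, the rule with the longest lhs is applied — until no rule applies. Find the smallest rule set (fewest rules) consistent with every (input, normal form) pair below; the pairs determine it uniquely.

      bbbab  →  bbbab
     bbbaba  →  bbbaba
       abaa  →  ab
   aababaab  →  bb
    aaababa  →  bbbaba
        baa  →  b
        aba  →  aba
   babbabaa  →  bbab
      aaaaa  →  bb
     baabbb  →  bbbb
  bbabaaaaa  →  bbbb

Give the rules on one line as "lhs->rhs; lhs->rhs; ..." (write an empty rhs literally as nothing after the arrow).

aa->; aaa->bb; abb->b

  | bbbab
  | bbbaba
  | abaa => ab
  | aababaab => babaab => babb => bb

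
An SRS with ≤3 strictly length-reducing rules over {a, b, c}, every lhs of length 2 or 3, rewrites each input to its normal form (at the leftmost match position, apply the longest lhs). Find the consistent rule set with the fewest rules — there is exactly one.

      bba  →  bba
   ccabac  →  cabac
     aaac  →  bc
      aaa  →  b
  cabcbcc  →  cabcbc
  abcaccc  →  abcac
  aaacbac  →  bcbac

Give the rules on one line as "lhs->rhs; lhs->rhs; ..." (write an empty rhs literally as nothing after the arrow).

aaa->b; cc->c

  | bba
  | ccabac => cabac
  | aaac => bc
  | aaa => b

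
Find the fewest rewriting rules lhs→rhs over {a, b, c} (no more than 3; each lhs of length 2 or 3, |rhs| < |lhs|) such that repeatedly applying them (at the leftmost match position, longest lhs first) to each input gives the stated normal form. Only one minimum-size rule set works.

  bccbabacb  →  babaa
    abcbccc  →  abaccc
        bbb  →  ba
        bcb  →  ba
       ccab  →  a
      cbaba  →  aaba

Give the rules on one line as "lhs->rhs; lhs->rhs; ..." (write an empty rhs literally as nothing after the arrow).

  | bccbabacb => bcaabacb => babacb => babaa
  | abcbccc => abaccc
  | bbb => ba
  | bcb => ba

bbb->ba; ca->; cb->a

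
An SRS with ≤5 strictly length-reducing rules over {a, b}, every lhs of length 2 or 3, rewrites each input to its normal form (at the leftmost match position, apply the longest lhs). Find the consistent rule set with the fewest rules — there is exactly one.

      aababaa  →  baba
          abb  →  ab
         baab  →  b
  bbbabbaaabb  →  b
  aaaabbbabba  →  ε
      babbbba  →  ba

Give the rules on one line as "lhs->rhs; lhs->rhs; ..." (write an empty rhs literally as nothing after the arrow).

  | aababaa => babaa => baba
  | abb => ab
  | baab => bb => b
  | bbbabbaaabb => bbabbaaabb => bbaaabb => aabb => bb => b

aa->a; aab->b; bb->b; bba->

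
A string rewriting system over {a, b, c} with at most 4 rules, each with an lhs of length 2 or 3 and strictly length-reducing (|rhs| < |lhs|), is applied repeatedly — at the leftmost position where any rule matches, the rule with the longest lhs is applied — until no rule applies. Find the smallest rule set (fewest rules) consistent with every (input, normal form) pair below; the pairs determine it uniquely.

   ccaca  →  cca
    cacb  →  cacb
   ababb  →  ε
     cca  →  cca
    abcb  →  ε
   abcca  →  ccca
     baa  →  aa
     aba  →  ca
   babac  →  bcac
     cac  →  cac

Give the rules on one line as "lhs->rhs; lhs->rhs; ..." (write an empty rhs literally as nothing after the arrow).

ab->c; aca->a; baa->aa; ccb->

  | ccaca => cca
  | cacb
  | ababb => cabb => ccb => ε
  | cca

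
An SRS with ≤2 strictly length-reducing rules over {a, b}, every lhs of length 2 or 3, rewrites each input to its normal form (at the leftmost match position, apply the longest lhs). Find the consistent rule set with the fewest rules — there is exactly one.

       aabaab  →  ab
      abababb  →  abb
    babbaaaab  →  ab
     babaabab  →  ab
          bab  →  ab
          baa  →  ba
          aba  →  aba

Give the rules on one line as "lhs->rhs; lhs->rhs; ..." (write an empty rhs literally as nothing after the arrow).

aa->a; bab->ab

  | aabaab => abaab => abab => aab => ab
  | abababb => aababb => ababb => aabb => abb
  | babbaaaab => abbaaaab => abbaaab => abbaab => abbab => abab => aab => ab
  | babaabab => abaabab => ababab => aabab => abab => aab => ab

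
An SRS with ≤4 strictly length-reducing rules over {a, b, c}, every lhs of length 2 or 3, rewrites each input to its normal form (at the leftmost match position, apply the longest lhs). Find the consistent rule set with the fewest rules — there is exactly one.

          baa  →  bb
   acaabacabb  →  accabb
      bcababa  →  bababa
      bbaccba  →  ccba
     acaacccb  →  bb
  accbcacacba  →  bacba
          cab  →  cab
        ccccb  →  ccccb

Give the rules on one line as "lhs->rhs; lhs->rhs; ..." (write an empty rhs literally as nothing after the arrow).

  | baa => bb
  | acaabacabb => acbbacabb => accabb
  | bcababa => bababa
  | bbaccba => ccba

aa->b; bba->; bc->b; cbc->a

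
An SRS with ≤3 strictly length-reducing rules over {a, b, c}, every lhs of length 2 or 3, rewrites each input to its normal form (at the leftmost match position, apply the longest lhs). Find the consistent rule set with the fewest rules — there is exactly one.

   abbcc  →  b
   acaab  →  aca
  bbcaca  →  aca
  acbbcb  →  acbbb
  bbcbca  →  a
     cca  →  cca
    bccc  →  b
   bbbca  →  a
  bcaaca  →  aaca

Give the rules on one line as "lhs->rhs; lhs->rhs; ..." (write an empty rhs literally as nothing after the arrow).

  | abbcc => bcc => bc => b
  | acaab => aca
  | bbcaca => bbaca => baca => aca
  | acbbcb => acbbb

ab->; ba->a; bc->b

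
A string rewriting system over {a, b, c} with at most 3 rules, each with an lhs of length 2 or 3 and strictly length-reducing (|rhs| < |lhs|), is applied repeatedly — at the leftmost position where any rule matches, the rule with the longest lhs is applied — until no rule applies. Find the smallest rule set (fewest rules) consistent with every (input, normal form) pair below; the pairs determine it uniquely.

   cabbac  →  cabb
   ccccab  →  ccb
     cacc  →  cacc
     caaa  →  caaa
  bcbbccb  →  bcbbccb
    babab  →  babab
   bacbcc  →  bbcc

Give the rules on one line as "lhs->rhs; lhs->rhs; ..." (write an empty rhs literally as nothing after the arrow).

  | cabbac => cabb
  | ccccab => ccb
  | cacc
  | caaa

bac->b; cca->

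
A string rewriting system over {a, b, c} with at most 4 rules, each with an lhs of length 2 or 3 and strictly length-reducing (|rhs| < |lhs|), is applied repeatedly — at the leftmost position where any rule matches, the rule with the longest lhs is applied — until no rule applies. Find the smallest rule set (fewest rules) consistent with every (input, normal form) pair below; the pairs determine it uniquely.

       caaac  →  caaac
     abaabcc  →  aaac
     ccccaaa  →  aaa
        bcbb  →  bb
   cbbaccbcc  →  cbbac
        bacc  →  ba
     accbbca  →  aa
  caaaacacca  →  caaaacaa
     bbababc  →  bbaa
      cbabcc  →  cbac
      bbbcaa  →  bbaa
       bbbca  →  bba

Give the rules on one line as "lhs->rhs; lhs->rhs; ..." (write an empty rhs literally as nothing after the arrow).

  | caaac
  | abaabcc => aaabcc => aaac
  | ccccaaa => ccaaa => aaa
  | bcbb => bb

aba->aa; bc->; cc->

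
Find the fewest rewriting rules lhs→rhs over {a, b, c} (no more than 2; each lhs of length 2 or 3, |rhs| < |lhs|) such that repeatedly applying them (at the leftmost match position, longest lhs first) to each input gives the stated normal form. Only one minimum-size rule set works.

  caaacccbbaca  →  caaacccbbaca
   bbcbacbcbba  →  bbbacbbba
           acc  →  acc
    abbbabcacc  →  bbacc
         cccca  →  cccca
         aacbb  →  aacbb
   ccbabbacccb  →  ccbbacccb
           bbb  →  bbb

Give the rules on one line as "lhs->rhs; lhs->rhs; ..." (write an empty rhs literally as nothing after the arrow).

  | caaacccbbaca
  | bbcbacbcbba => bbbacbcbba => bbbacbbba
  | acc
  | abbbabcacc => bbabcacc => bbcacc => bbacc

ab->; bc->b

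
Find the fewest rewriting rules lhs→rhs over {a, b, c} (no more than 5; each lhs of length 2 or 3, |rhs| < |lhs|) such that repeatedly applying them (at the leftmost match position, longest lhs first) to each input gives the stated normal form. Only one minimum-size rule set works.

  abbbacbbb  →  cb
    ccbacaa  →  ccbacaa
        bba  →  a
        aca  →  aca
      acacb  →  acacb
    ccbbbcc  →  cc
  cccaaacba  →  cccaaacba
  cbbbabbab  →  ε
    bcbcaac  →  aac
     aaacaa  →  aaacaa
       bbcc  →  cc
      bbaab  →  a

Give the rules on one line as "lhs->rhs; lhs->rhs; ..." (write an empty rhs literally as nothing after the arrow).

ab->; bb->; bc->; cbb->bc

  | abbbacbbb => bbacbbb => acbbb => abcb => cb
  | ccbacaa
  | bba => a
  | aca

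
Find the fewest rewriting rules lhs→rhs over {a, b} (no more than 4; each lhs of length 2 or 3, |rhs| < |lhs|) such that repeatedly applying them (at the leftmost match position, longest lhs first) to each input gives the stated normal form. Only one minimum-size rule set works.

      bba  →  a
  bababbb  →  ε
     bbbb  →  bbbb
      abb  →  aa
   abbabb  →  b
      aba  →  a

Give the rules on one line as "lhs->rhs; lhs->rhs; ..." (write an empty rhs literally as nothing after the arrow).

  | bba => ba => a
  | bababbb => ababbb => babbb => abbb => aab => ε
  | bbbb
  | abb => aa

aab->; ab->b; abb->aa; ba->a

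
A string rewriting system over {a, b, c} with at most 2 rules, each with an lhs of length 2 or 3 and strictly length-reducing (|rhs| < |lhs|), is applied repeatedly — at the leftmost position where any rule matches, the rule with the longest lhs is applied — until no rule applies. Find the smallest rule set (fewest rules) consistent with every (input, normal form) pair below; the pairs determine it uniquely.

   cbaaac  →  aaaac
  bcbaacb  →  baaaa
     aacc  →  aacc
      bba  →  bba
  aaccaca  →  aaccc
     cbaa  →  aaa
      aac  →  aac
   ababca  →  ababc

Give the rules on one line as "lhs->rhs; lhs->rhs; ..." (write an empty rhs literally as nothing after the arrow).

ca->c; cb->a

  | cbaaac => aaaac
  | bcbaacb => baaacb => baaaa
  | aacc
  | bba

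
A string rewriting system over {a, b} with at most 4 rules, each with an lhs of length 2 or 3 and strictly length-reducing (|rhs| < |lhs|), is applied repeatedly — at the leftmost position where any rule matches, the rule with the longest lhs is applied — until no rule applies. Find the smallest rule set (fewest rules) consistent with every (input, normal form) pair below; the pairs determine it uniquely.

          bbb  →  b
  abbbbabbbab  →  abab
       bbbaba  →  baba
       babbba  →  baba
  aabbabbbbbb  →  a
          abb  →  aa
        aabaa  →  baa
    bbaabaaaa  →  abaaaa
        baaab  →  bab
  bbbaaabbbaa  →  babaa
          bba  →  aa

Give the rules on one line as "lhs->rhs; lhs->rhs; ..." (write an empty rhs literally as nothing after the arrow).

  | bbb => b
  | abbbbabbbab => abbabbbab => aaabbbab => abbbab => abab
  | bbbaba => baba
  | babbba => baba

aab->b; bb->a; bbb->b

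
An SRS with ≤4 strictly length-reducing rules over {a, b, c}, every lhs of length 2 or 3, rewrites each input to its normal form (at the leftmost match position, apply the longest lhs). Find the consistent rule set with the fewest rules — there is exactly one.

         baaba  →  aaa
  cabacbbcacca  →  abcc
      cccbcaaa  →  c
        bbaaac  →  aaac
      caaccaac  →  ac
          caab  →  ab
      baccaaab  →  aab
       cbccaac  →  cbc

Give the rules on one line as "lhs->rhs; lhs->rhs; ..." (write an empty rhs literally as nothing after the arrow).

ba->a; ca->; cbb->bc

  | baaba => aaba => aaa
  | cabacbbcacca => bacbbcacca => acbbcacca => abccacca => abccca => abcc
  | cccbcaaa => cccbaa => cccaa => cca => c
  | bbaaac => baaac => aaac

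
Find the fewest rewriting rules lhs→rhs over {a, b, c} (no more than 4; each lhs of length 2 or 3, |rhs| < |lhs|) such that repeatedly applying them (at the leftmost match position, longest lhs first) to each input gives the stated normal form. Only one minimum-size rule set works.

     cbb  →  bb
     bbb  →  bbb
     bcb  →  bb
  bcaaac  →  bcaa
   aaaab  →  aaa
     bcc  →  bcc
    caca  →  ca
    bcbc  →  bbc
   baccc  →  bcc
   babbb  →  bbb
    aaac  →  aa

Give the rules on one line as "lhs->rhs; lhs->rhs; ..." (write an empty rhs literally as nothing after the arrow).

ab->; ac->; cb->b

  | cbb => bb
  | bbb
  | bcb => bb
  | bcaaac => bcaa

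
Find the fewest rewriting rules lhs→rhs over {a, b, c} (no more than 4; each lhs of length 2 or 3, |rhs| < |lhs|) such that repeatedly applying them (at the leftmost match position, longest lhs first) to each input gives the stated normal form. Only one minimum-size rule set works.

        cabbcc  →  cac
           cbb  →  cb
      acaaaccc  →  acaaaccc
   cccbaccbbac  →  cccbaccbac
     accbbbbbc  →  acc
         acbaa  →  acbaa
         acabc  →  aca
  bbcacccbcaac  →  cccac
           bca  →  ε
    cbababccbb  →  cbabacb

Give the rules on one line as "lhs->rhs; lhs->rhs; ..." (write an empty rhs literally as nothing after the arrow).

  | cabbcc => cabcc => cac
  | cbb => cb
  | acaaaccc
  | cccbaccbbac => cccbaccbac

bb->b; bc->; bca->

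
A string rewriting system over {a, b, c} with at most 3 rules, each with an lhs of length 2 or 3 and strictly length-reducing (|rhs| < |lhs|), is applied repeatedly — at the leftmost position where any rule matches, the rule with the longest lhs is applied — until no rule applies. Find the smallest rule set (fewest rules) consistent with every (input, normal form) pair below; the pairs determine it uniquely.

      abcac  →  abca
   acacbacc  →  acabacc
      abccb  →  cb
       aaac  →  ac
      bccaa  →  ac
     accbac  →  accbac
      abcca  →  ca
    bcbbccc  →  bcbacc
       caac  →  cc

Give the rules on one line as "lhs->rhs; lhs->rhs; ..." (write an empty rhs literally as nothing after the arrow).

  | abcac => abca
  | acacbacc => acabacc
  | abccb => aacb => cb
  | aaac => ac

aa->; bcc->ac; cac->ca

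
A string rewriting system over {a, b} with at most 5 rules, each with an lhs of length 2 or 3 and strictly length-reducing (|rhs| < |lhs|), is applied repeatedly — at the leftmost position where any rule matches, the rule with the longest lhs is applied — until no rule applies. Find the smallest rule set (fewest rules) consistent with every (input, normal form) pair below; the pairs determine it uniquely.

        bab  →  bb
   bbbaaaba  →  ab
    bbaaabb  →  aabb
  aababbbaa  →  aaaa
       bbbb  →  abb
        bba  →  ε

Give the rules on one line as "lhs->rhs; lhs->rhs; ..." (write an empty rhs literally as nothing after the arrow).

ba->b; baa->bb; bba->; bbb->ab

  | bab => bb
  | bbbaaaba => abaaaba => abbaba => aba => ab
  | bbaaabb => aabb
  | aababbbaa => aabbbbaa => aaabbaa => aaaa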